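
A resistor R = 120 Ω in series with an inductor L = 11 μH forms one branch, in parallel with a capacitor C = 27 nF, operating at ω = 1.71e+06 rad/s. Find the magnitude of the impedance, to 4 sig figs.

X_L = ωL = 18.81 Ω
X_C = 1/(ωC) = 21.66 Ω
Branch 1 (R+jX_L): Z₁ = 120.0 + j18.81 Ω, |Z₁| = 121.5 Ω
Branch 2 (−jX_C): Z₂ = −j21.66 Ω
Parallel: Z = Z₁Z₂/(Z₁+Z₂), |Z| = 21.92 Ω, ∠Z = -79.73°

21.92 Ω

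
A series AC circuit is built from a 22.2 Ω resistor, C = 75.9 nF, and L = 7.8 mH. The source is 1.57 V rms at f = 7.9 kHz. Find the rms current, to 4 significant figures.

12.69 mA

ω = 2πf = 49640 rad/s
X_L = ωL = 387.2 Ω
X_C = 1/(ωC) = 265.4 Ω
Net reactance X = X_L − X_C = 121.7 Ω
Z = 22.20 + j121.7 Ω
|Z| = √(22.20² + 121.7²) = 123.7 Ω
I = V/|Z| = 1.57/123.7 = 12.69 mA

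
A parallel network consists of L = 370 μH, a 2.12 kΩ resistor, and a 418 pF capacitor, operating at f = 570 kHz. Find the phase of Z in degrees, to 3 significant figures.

ω = 2πf = 3.581e+06 rad/s
X_L = ωL = 1330 Ω
X_C = 1/(ωC) = 668 Ω
Parallel: admittances add. Y = 1/R + 1/(jωL) + jωC
Y = (0.000472 + j0.000742) S
|Y| = 0.000880 S → |Z| = 1/|Y| = 1140 Ω, ∠Z = −∠Y = -57.6°

-57.6°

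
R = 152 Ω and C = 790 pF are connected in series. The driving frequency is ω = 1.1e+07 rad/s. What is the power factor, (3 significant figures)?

X_C = 1/(ωC) = 115 Ω
Z = 152 − j115 Ω
|Z| = √(152² + 115²) = 191 Ω
∠Z = arctan(-115/152) = -37.1°
cos φ = cos(-37.1°) = 0.797

0.797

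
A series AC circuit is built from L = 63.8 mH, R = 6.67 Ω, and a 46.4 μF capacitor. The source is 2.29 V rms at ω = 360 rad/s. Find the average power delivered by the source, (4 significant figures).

X_L = ωL = 22.97 Ω
X_C = 1/(ωC) = 59.87 Ω
Net reactance X = X_L − X_C = -36.90 Ω
Z = 6.670 − j36.90 Ω
|Z| = √(6.670² + 36.90²) = 37.50 Ω
∠Z = arctan(-36.90/6.670) = -79.75°
I = V/|Z| = 61.07 mA
P = VI cos φ = 2.29 × 0.06107 × cos(-79.75°) = 24.88 mW

24.88 mW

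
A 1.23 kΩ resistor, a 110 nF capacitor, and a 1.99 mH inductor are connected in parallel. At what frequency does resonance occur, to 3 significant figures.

10.8 kHz

ω₀ = 1/√(LC) = 1/√(0.00199 × 1.1e-07) = 67590 rad/s
f₀ = ω₀/(2π) = 10.8 kHz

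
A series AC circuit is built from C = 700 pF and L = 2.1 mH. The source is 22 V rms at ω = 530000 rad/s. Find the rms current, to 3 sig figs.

13.9 mA

X_L = ωL = 1110 Ω
X_C = 1/(ωC) = 2700 Ω
Net reactance X = X_L − X_C = -1580 Ω
Z = − j1580 Ω
|Z| = √(0² + 1580²) = 1580 Ω
I = V/|Z| = 22/1580 = 13.9 mA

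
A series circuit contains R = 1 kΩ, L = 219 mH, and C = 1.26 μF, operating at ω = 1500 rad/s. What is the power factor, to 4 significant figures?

0.9805

X_L = ωL = 328.5 Ω
X_C = 1/(ωC) = 529.1 Ω
Net reactance X = X_L − X_C = -200.6 Ω
Z = 1000 − j200.6 Ω
|Z| = √(1000² + 200.6²) = 1020 Ω
∠Z = arctan(-200.6/1000) = -11.34°
cos φ = cos(-11.34°) = 0.9805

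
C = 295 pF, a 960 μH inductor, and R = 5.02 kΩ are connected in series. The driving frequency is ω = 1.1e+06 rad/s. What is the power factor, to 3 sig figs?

X_L = ωL = 1060 Ω
X_C = 1/(ωC) = 3080 Ω
Net reactance X = X_L − X_C = -2030 Ω
Z = 5020 − j2030 Ω
|Z| = √(5020² + 2030²) = 5410 Ω
∠Z = arctan(-2030/5020) = -22.0°
cos φ = cos(-22.0°) = 0.927

0.927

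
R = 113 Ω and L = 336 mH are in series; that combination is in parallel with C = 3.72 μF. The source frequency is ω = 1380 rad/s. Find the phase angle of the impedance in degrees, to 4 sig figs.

-80.90°

X_L = ωL = 463.7 Ω
X_C = 1/(ωC) = 194.8 Ω
Branch 1 (R+jX_L): Z₁ = 113.0 + j463.7 Ω, |Z₁| = 477.3 Ω
Branch 2 (−jX_C): Z₂ = −j194.8 Ω
Parallel: Z = Z₁Z₂/(Z₁+Z₂), |Z| = 318.7 Ω, ∠Z = -80.90°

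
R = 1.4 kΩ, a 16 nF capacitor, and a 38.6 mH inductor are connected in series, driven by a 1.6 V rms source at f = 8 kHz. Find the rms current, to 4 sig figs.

1.023 mA

ω = 2πf = 50270 rad/s
X_L = ωL = 1940 Ω
X_C = 1/(ωC) = 1243 Ω
Net reactance X = X_L − X_C = 696.8 Ω
Z = 1400 + j696.8 Ω
|Z| = √(1400² + 696.8²) = 1564 Ω
I = V/|Z| = 1.6/1564 = 1.023 mA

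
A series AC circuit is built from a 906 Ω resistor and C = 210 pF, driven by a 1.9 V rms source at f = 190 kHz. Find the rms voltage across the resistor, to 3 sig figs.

ω = 2πf = 1.194e+06 rad/s
X_C = 1/(ωC) = 3990 Ω
Z = 906 − j3990 Ω
|Z| = √(906² + 3990²) = 4090 Ω
I = V/|Z| = 464 μA
V_R = I·|Z_R| = 0.000464 × 906 = 0.421 V

0.421 V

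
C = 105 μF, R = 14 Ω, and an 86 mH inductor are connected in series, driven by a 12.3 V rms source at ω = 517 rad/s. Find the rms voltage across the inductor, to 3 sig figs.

X_L = ωL = 44.5 Ω
X_C = 1/(ωC) = 18.4 Ω
Net reactance X = X_L − X_C = 26.0 Ω
Z = 14.0 + j26.0 Ω
|Z| = √(14.0² + 26.0²) = 29.6 Ω
I = V/|Z| = 416 mA
V_L = I·|Z_L| = 0.416 × 44.5 = 18.5 V

18.5 V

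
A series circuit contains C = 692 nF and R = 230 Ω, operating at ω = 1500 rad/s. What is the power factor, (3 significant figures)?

0.232

X_C = 1/(ωC) = 963 Ω
Z = 230 − j963 Ω
|Z| = √(230² + 963²) = 990 Ω
∠Z = arctan(-963/230) = -76.6°
cos φ = cos(-76.6°) = 0.232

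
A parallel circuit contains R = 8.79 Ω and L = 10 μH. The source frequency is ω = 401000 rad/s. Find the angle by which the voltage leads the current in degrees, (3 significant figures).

65.5°

X_L = ωL = 4.01 Ω
Parallel: admittances add. Y = 1/R + 1/(jωL)
Y = (0.114 − j0.249) S
|Y| = 0.274 S → |Z| = 1/|Y| = 3.65 Ω, ∠Z = −∠Y = 65.5°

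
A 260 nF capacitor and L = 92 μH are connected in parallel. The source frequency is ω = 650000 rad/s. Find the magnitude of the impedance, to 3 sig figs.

X_L = ωL = 59.8 Ω
X_C = 1/(ωC) = 5.92 Ω
Parallel: admittances add. Y = 1/(jωL) + jωC
Y = (0 + j0.152) S
|Y| = 0.152 S → |Z| = 1/|Y| = 6.57 Ω, ∠Z = −∠Y = -90.0°

6.57 Ω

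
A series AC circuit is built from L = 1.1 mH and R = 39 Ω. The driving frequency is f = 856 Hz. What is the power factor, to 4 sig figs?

ω = 2πf = 5378 rad/s
X_L = ωL = 5.916 Ω
Z = 39.00 + j5.916 Ω
|Z| = √(39.00² + 5.916²) = 39.45 Ω
∠Z = arctan(5.916/39.00) = 8.626°
cos φ = cos(8.626°) = 0.9887

0.9887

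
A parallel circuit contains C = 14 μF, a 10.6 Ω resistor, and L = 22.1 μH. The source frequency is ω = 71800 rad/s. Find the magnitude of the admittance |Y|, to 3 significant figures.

387 mS

X_L = ωL = 1.59 Ω
X_C = 1/(ωC) = 0.995 Ω
Parallel: admittances add. Y = 1/R + 1/(jωL) + jωC
Y = (0.0943 + j0.375) S
|Y| = 0.387 S → |Z| = 1/|Y| = 2.59 Ω, ∠Z = −∠Y = -75.9°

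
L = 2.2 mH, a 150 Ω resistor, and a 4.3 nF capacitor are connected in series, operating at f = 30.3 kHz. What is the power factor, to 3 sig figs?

ω = 2πf = 190400 rad/s
X_L = ωL = 419 Ω
X_C = 1/(ωC) = 1220 Ω
Net reactance X = X_L − X_C = -803 Ω
Z = 150 − j803 Ω
|Z| = √(150² + 803²) = 817 Ω
∠Z = arctan(-803/150) = -79.4°
cos φ = cos(-79.4°) = 0.184

0.184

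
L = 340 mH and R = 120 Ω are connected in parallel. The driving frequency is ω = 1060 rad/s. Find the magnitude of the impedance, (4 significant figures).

X_L = ωL = 360.4 Ω
Parallel: admittances add. Y = 1/R + 1/(jωL)
Y = (0.008333 − j0.002775) S
|Y| = 0.008783 S → |Z| = 1/|Y| = 113.9 Ω, ∠Z = −∠Y = 18.42°

113.9 Ω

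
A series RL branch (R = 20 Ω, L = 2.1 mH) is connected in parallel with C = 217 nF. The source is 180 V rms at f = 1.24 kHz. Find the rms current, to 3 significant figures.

ω = 2πf = 7791 rad/s
X_L = ωL = 16.4 Ω
X_C = 1/(ωC) = 591 Ω
Branch 1 (R+jX_L): Z₁ = 20.0 + j16.4 Ω, |Z₁| = 25.8 Ω
Branch 2 (−jX_C): Z₂ = −j591 Ω
Parallel: Z = Z₁Z₂/(Z₁+Z₂), |Z| = 26.6 Ω, ∠Z = 37.3°
I = V/|Z| = 180/26.6 = 6.78 A

6.78 A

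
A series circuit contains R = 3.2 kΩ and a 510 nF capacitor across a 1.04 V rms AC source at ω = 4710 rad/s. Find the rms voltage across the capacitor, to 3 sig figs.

0.134 V

X_C = 1/(ωC) = 416 Ω
Z = 3200 − j416 Ω
|Z| = √(3200² + 416²) = 3230 Ω
I = V/|Z| = 322 μA
V_C = I·|Z_C| = 0.000322 × 416 = 0.134 V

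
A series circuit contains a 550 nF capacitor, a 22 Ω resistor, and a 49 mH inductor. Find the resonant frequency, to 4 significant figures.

969.5 Hz

ω₀ = 1/√(LC) = 1/√(0.049 × 5.5e-07) = 6091 rad/s
f₀ = ω₀/(2π) = 969.5 Hz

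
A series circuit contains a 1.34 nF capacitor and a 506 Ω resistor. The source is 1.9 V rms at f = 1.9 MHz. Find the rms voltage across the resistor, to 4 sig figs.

1.886 V

ω = 2πf = 1.194e+07 rad/s
X_C = 1/(ωC) = 62.51 Ω
Z = 506.0 − j62.51 Ω
|Z| = √(506.0² + 62.51²) = 509.8 Ω
I = V/|Z| = 3.727 mA
V_R = I·|Z_R| = 0.003727 × 506.0 = 1.886 V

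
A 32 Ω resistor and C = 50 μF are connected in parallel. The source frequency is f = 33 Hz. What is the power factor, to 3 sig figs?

ω = 2πf = 207.3 rad/s
X_C = 1/(ωC) = 96.5 Ω
Parallel: admittances add. Y = 1/R + jωC
Y = (0.0312 + j0.0104) S
|Y| = 0.0329 S → |Z| = 1/|Y| = 30.4 Ω, ∠Z = −∠Y = -18.4°
cos φ = cos(-18.4°) = 0.949

0.949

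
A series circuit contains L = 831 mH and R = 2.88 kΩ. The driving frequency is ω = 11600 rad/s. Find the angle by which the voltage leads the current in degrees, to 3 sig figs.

73.4°

X_L = ωL = 9640 Ω
Z = 2880 + j9640 Ω
|Z| = √(2880² + 9640²) = 10100 Ω
∠Z = arctan(9640/2880) = 73.4°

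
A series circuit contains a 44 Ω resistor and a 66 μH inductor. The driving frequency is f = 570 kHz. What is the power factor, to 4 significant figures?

ω = 2πf = 3.581e+06 rad/s
X_L = ωL = 236.4 Ω
Z = 44.00 + j236.4 Ω
|Z| = √(44.00² + 236.4²) = 240.4 Ω
∠Z = arctan(236.4/44.00) = 79.46°
cos φ = cos(79.46°) = 0.1830

0.1830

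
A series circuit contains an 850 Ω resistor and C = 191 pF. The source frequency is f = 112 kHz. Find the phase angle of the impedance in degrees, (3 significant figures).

ω = 2πf = 703700 rad/s
X_C = 1/(ωC) = 7440 Ω
Z = 850 − j7440 Ω
|Z| = √(850² + 7440²) = 7490 Ω
∠Z = arctan(-7440/850) = -83.5°

-83.5°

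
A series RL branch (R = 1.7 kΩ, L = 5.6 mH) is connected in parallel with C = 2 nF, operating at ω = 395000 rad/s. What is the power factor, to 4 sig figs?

0.3965

X_L = ωL = 2212 Ω
X_C = 1/(ωC) = 1266 Ω
Branch 1 (R+jX_L): Z₁ = 1700 + j2212 Ω, |Z₁| = 2790 Ω
Branch 2 (−jX_C): Z₂ = −j1266 Ω
Parallel: Z = Z₁Z₂/(Z₁+Z₂), |Z| = 1815 Ω, ∠Z = -66.64°
cos φ = cos(-66.64°) = 0.3965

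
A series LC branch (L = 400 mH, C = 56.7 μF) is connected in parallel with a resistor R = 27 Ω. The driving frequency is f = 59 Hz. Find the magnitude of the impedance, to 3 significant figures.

ω = 2πf = 370.7 rad/s
X_L = ωL = 148 Ω
X_C = 1/(ωC) = 47.6 Ω
Branch 1: Z₁ = R = 27.0 Ω
Branch 2 (series LC): Z₂ = j(X_L − X_C) = j101 Ω
Parallel: Z = Z₁Z₂/(Z₁+Z₂), |Z| = 26.1 Ω, ∠Z = 15.0°

26.1 Ω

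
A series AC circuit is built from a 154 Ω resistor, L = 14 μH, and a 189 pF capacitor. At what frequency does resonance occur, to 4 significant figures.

ω₀ = 1/√(LC) = 1/√(1.4e-05 × 1.89e-10) = 1.944e+07 rad/s
f₀ = ω₀/(2π) = 3.094 MHz

3.094 MHz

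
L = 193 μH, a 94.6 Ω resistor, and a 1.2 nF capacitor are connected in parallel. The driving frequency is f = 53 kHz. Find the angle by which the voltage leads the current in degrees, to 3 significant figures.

ω = 2πf = 333000 rad/s
X_L = ωL = 64.3 Ω
X_C = 1/(ωC) = 2500 Ω
Parallel: admittances add. Y = 1/R + 1/(jωL) + jωC
Y = (0.0106 − j0.0152) S
|Y| = 0.0185 S → |Z| = 1/|Y| = 54.1 Ω, ∠Z = −∠Y = 55.1°

55.1°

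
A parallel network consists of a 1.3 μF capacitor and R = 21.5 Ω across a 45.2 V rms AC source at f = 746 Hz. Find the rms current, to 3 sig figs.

2.12 A

ω = 2πf = 4687 rad/s
X_C = 1/(ωC) = 164 Ω
Parallel: admittances add. Y = 1/R + jωC
Y = (0.0465 + j0.00609) S
|Y| = 0.0469 S → |Z| = 1/|Y| = 21.3 Ω, ∠Z = −∠Y = -7.46°
I = V/|Z| = 45.2/21.3 = 2.12 A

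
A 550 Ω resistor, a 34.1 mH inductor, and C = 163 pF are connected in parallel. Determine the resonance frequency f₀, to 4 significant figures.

ω₀ = 1/√(LC) = 1/√(0.0341 × 1.63e-10) = 424200 rad/s
f₀ = ω₀/(2π) = 67.51 kHz

67.51 kHz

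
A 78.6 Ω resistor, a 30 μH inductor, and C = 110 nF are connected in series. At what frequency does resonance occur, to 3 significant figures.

87.6 kHz

ω₀ = 1/√(LC) = 1/√(3e-05 × 1.1e-07) = 550500 rad/s
f₀ = ω₀/(2π) = 87.6 kHz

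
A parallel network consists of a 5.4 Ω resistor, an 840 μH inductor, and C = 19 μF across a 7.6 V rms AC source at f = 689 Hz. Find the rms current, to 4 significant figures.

2.031 A

ω = 2πf = 4329 rad/s
X_L = ωL = 3.636 Ω
X_C = 1/(ωC) = 12.16 Ω
Parallel: admittances add. Y = 1/R + 1/(jωL) + jωC
Y = (0.1852 − j0.1927) S
|Y| = 0.2673 S → |Z| = 1/|Y| = 3.741 Ω, ∠Z = −∠Y = 46.15°
I = V/|Z| = 7.6/3.741 = 2.031 A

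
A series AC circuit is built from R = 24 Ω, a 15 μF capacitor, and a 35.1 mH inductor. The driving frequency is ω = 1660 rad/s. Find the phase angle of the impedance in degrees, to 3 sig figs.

X_L = ωL = 58.3 Ω
X_C = 1/(ωC) = 40.2 Ω
Net reactance X = X_L − X_C = 18.1 Ω
Z = 24.0 + j18.1 Ω
|Z| = √(24.0² + 18.1²) = 30.1 Ω
∠Z = arctan(18.1/24.0) = 37.0°

37.0°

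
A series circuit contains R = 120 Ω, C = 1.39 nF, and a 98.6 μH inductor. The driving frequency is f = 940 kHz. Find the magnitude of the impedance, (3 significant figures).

ω = 2πf = 5.906e+06 rad/s
X_L = ωL = 582 Ω
X_C = 1/(ωC) = 122 Ω
Net reactance X = X_L − X_C = 461 Ω
Z = 120 + j461 Ω
|Z| = √(120² + 461²) = 476 Ω

476 Ω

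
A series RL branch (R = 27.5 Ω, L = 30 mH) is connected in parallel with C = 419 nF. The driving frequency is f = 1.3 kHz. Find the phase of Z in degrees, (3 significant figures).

53.3°

ω = 2πf = 8168 rad/s
X_L = ωL = 245 Ω
X_C = 1/(ωC) = 292 Ω
Branch 1 (R+jX_L): Z₁ = 27.5 + j245 Ω, |Z₁| = 247 Ω
Branch 2 (−jX_C): Z₂ = −j292 Ω
Parallel: Z = Z₁Z₂/(Z₁+Z₂), |Z| = 1320 Ω, ∠Z = 53.3°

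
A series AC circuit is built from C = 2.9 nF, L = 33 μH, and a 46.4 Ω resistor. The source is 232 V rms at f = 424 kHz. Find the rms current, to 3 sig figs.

3.73 A

ω = 2πf = 2.664e+06 rad/s
X_L = ωL = 87.9 Ω
X_C = 1/(ωC) = 129 Ω
Net reactance X = X_L − X_C = -41.5 Ω
Z = 46.4 − j41.5 Ω
|Z| = √(46.4² + 41.5²) = 62.3 Ω
I = V/|Z| = 232/62.3 = 3.73 A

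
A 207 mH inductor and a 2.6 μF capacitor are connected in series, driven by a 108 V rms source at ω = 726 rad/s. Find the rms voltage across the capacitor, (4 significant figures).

150.8 V

X_L = ωL = 150.3 Ω
X_C = 1/(ωC) = 529.8 Ω
Net reactance X = X_L − X_C = -379.5 Ω
Z = − j379.5 Ω
|Z| = √(0² + 379.5²) = 379.5 Ω
I = V/|Z| = 284.6 mA
V_C = I·|Z_C| = 0.2846 × 529.8 = 150.8 V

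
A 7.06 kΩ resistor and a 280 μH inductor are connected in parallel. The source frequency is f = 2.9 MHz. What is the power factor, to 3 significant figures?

ω = 2πf = 1.822e+07 rad/s
X_L = ωL = 5100 Ω
Parallel: admittances add. Y = 1/R + 1/(jωL)
Y = (0.000142 − j0.000196) S
|Y| = 0.000242 S → |Z| = 1/|Y| = 4140 Ω, ∠Z = −∠Y = 54.1°
cos φ = cos(54.1°) = 0.586

0.586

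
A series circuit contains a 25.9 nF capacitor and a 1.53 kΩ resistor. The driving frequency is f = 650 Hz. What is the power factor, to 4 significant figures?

ω = 2πf = 4084 rad/s
X_C = 1/(ωC) = 9454 Ω
Z = 1530 − j9454 Ω
|Z| = √(1530² + 9454²) = 9577 Ω
∠Z = arctan(-9454/1530) = -80.81°
cos φ = cos(-80.81°) = 0.1598

0.1598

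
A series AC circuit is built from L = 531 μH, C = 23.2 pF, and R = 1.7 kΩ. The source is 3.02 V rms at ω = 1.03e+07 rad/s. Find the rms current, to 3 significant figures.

X_L = ωL = 5470 Ω
X_C = 1/(ωC) = 4180 Ω
Net reactance X = X_L − X_C = 1280 Ω
Z = 1700 + j1280 Ω
|Z| = √(1700² + 1280²) = 2130 Ω
I = V/|Z| = 3.02/2130 = 1.42 mA

1.42 mA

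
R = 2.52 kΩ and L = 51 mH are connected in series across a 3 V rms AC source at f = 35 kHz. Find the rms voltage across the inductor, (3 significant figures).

2.93 V

ω = 2πf = 219900 rad/s
X_L = ωL = 11200 Ω
Z = 2520 + j11200 Ω
|Z| = √(2520² + 11200²) = 11500 Ω
I = V/|Z| = 261 μA
V_L = I·|Z_L| = 0.000261 × 11200 = 2.93 V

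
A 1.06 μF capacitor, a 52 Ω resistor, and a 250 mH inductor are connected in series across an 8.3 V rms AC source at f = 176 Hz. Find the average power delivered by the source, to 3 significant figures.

10.7 mW

ω = 2πf = 1106 rad/s
X_L = ωL = 276 Ω
X_C = 1/(ωC) = 853 Ω
Net reactance X = X_L − X_C = -577 Ω
Z = 52.0 − j577 Ω
|Z| = √(52.0² + 577²) = 579 Ω
∠Z = arctan(-577/52.0) = -84.8°
I = V/|Z| = 14.3 mA
P = VI cos φ = 8.3 × 0.0143 × cos(-84.8°) = 10.7 mW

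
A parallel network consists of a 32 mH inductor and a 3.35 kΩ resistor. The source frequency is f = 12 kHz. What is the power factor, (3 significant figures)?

0.584

ω = 2πf = 75400 rad/s
X_L = ωL = 2410 Ω
Parallel: admittances add. Y = 1/R + 1/(jωL)
Y = (0.000299 − j0.000414) S
|Y| = 0.000511 S → |Z| = 1/|Y| = 1960 Ω, ∠Z = −∠Y = 54.2°
cos φ = cos(54.2°) = 0.584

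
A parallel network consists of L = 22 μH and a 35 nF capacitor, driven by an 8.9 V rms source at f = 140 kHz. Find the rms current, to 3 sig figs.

186 mA

ω = 2πf = 879600 rad/s
X_L = ωL = 19.4 Ω
X_C = 1/(ωC) = 32.5 Ω
Parallel: admittances add. Y = 1/(jωL) + jωC
Y = (0 − j0.0209) S
|Y| = 0.0209 S → |Z| = 1/|Y| = 47.9 Ω, ∠Z = −∠Y = 90.0°
I = V/|Z| = 8.9/47.9 = 186 mA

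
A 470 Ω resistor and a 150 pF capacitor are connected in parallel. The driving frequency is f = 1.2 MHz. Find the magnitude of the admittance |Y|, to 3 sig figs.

2.41 mS

ω = 2πf = 7.54e+06 rad/s
X_C = 1/(ωC) = 884 Ω
Parallel: admittances add. Y = 1/R + jωC
Y = (0.00213 + j0.00113) S
|Y| = 0.00241 S → |Z| = 1/|Y| = 415 Ω, ∠Z = −∠Y = -28.0°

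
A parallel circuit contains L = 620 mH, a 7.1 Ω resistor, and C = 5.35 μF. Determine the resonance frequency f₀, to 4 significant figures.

ω₀ = 1/√(LC) = 1/√(0.62 × 5.35e-06) = 549.1 rad/s
f₀ = ω₀/(2π) = 87.39 Hz

87.39 Hz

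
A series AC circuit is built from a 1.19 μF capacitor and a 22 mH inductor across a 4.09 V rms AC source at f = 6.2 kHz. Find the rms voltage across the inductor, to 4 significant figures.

4.196 V

ω = 2πf = 38960 rad/s
X_L = ωL = 857.0 Ω
X_C = 1/(ωC) = 21.57 Ω
Net reactance X = X_L − X_C = 835.5 Ω
Z = j835.5 Ω
|Z| = √(0² + 835.5²) = 835.5 Ω
I = V/|Z| = 4.896 mA
V_L = I·|Z_L| = 0.004896 × 857.0 = 4.196 V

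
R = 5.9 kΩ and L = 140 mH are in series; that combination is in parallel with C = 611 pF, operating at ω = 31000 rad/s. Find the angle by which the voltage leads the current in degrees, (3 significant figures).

X_L = ωL = 4340 Ω
X_C = 1/(ωC) = 52800 Ω
Branch 1 (R+jX_L): Z₁ = 5900 + j4340 Ω, |Z₁| = 7320 Ω
Branch 2 (−jX_C): Z₂ = −j52800 Ω
Parallel: Z = Z₁Z₂/(Z₁+Z₂), |Z| = 7920 Ω, ∠Z = 29.4°

29.4°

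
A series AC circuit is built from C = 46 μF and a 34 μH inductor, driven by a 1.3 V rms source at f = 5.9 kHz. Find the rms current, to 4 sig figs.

1.929 A

ω = 2πf = 37070 rad/s
X_L = ωL = 1.260 Ω
X_C = 1/(ωC) = 0.5864 Ω
Net reactance X = X_L − X_C = 0.6740 Ω
Z = j0.6740 Ω
|Z| = √(0² + 0.6740²) = 0.6740 Ω
I = V/|Z| = 1.3/0.6740 = 1.929 A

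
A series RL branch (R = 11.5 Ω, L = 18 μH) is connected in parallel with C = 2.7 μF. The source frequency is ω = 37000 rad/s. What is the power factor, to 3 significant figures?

0.674

X_L = ωL = 0.666 Ω
X_C = 1/(ωC) = 10.0 Ω
Branch 1 (R+jX_L): Z₁ = 11.5 + j0.666 Ω, |Z₁| = 11.5 Ω
Branch 2 (−jX_C): Z₂ = −j10.0 Ω
Parallel: Z = Z₁Z₂/(Z₁+Z₂), |Z| = 7.78 Ω, ∠Z = -47.6°
cos φ = cos(-47.6°) = 0.674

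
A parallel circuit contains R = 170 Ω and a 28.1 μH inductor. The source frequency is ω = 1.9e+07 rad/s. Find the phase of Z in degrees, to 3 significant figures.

17.7°

X_L = ωL = 534 Ω
Parallel: admittances add. Y = 1/R + 1/(jωL)
Y = (0.00588 − j0.00187) S
|Y| = 0.00617 S → |Z| = 1/|Y| = 162 Ω, ∠Z = −∠Y = 17.7°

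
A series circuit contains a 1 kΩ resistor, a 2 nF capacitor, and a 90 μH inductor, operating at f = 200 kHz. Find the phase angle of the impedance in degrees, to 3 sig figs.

-15.9°

ω = 2πf = 1.257e+06 rad/s
X_L = ωL = 113 Ω
X_C = 1/(ωC) = 398 Ω
Net reactance X = X_L − X_C = -285 Ω
Z = 1000 − j285 Ω
|Z| = √(1000² + 285²) = 1040 Ω
∠Z = arctan(-285/1000) = -15.9°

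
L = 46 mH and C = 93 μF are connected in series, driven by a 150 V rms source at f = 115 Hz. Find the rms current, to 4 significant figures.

ω = 2πf = 722.6 rad/s
X_L = ωL = 33.24 Ω
X_C = 1/(ωC) = 14.88 Ω
Net reactance X = X_L − X_C = 18.36 Ω
Z = j18.36 Ω
|Z| = √(0² + 18.36²) = 18.36 Ω
I = V/|Z| = 150/18.36 = 8.171 A

8.171 A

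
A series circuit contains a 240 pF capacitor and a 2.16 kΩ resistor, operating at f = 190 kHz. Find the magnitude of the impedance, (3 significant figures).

4100 Ω

ω = 2πf = 1.194e+06 rad/s
X_C = 1/(ωC) = 3490 Ω
Z = 2160 − j3490 Ω
|Z| = √(2160² + 3490²) = 4100 Ω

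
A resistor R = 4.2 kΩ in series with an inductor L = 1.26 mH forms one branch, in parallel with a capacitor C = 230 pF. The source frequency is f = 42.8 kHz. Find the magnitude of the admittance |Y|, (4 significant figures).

240.4 μS

ω = 2πf = 268900 rad/s
X_L = ωL = 338.8 Ω
X_C = 1/(ωC) = 16170 Ω
Branch 1 (R+jX_L): Z₁ = 4200 + j338.8 Ω, |Z₁| = 4214 Ω
Branch 2 (−jX_C): Z₂ = −j16170 Ω
Parallel: Z = Z₁Z₂/(Z₁+Z₂), |Z| = 4160 Ω, ∠Z = -10.25°
|Y| = 1/|Z| = 240.4 μS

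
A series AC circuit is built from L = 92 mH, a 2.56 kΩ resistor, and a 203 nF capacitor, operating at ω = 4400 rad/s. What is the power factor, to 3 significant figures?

0.963

X_L = ωL = 405 Ω
X_C = 1/(ωC) = 1120 Ω
Net reactance X = X_L − X_C = -715 Ω
Z = 2560 − j715 Ω
|Z| = √(2560² + 715²) = 2660 Ω
∠Z = arctan(-715/2560) = -15.6°
cos φ = cos(-15.6°) = 0.963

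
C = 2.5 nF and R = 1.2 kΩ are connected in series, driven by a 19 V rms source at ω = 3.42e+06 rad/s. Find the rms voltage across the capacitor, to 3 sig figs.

X_C = 1/(ωC) = 117 Ω
Z = 1200 − j117 Ω
|Z| = √(1200² + 117²) = 1210 Ω
I = V/|Z| = 15.8 mA
V_C = I·|Z_C| = 0.0158 × 117 = 1.84 V

1.84 V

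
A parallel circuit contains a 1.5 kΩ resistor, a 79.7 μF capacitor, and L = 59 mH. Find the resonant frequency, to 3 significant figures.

ω₀ = 1/√(LC) = 1/√(0.059 × 7.97e-05) = 461.2 rad/s
f₀ = ω₀/(2π) = 73.4 Hz

73.4 Hz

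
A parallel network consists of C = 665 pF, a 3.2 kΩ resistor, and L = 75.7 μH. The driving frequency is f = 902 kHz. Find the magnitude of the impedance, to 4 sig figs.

ω = 2πf = 5.667e+06 rad/s
X_L = ωL = 429.0 Ω
X_C = 1/(ωC) = 265.3 Ω
Parallel: admittances add. Y = 1/R + 1/(jωL) + jωC
Y = (0.0003125 + j0.001438) S
|Y| = 0.001472 S → |Z| = 1/|Y| = 679.6 Ω, ∠Z = −∠Y = -77.74°

679.6 Ω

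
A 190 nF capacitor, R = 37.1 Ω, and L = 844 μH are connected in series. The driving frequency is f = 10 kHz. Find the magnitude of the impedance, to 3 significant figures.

ω = 2πf = 62830 rad/s
X_L = ωL = 53.0 Ω
X_C = 1/(ωC) = 83.8 Ω
Net reactance X = X_L − X_C = -30.7 Ω
Z = 37.1 − j30.7 Ω
|Z| = √(37.1² + 30.7²) = 48.2 Ω

48.2 Ω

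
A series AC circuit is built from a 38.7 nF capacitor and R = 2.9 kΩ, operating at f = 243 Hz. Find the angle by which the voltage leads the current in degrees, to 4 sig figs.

-80.28°

ω = 2πf = 1527 rad/s
X_C = 1/(ωC) = 16920 Ω
Z = 2900 − j16920 Ω
|Z| = √(2900² + 16920²) = 17170 Ω
∠Z = arctan(-16920/2900) = -80.28°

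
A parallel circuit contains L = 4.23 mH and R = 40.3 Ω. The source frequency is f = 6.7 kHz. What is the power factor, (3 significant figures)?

ω = 2πf = 42100 rad/s
X_L = ωL = 178 Ω
Parallel: admittances add. Y = 1/R + 1/(jωL)
Y = (0.0248 − j0.00562) S
|Y| = 0.0254 S → |Z| = 1/|Y| = 39.3 Ω, ∠Z = −∠Y = 12.8°
cos φ = cos(12.8°) = 0.975

0.975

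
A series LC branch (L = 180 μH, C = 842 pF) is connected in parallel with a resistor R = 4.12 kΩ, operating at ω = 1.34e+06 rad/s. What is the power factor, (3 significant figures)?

0.155

X_L = ωL = 241 Ω
X_C = 1/(ωC) = 886 Ω
Branch 1: Z₁ = R = 4120 Ω
Branch 2 (series LC): Z₂ = j(X_L − X_C) = −j645 Ω
Parallel: Z = Z₁Z₂/(Z₁+Z₂), |Z| = 637 Ω, ∠Z = -81.1°
cos φ = cos(-81.1°) = 0.155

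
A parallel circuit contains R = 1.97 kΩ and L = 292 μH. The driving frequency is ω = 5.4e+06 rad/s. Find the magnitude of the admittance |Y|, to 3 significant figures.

X_L = ωL = 1580 Ω
Parallel: admittances add. Y = 1/R + 1/(jωL)
Y = (0.000508 − j0.000634) S
|Y| = 0.000812 S → |Z| = 1/|Y| = 1230 Ω, ∠Z = −∠Y = 51.3°

812 μS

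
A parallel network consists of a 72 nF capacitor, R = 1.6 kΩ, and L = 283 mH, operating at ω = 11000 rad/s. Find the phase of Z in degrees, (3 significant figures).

-37.0°

X_L = ωL = 3110 Ω
X_C = 1/(ωC) = 1260 Ω
Parallel: admittances add. Y = 1/R + 1/(jωL) + jωC
Y = (0.000625 + j0.000471) S
|Y| = 0.000782 S → |Z| = 1/|Y| = 1280 Ω, ∠Z = −∠Y = -37.0°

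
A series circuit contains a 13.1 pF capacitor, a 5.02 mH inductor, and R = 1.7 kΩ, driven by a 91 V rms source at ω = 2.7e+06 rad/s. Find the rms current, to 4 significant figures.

6.142 mA

X_L = ωL = 13550 Ω
X_C = 1/(ωC) = 28270 Ω
Net reactance X = X_L − X_C = -14720 Ω
Z = 1700 − j14720 Ω
|Z| = √(1700² + 14720²) = 14820 Ω
I = V/|Z| = 91/14820 = 6.142 mA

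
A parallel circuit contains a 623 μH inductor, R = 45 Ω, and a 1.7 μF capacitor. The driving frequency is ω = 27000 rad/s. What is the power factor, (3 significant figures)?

0.854

X_L = ωL = 16.8 Ω
X_C = 1/(ωC) = 21.8 Ω
Parallel: admittances add. Y = 1/R + 1/(jωL) + jωC
Y = (0.0222 − j0.0135) S
|Y| = 0.0260 S → |Z| = 1/|Y| = 38.4 Ω, ∠Z = −∠Y = 31.4°
cos φ = cos(31.4°) = 0.854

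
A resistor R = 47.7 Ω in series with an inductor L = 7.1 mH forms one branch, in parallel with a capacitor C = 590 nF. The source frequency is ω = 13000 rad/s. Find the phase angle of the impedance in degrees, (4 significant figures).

11.27°

X_L = ωL = 92.30 Ω
X_C = 1/(ωC) = 130.4 Ω
Branch 1 (R+jX_L): Z₁ = 47.70 + j92.30 Ω, |Z₁| = 103.9 Ω
Branch 2 (−jX_C): Z₂ = −j130.4 Ω
Parallel: Z = Z₁Z₂/(Z₁+Z₂), |Z| = 221.9 Ω, ∠Z = 11.27°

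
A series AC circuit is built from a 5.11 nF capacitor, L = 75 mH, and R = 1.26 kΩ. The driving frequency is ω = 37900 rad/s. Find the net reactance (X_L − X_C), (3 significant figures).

-2320 Ω

X_L = ωL = 2840 Ω
X_C = 1/(ωC) = 5160 Ω
X = 2840 − 5160 = -2320 Ω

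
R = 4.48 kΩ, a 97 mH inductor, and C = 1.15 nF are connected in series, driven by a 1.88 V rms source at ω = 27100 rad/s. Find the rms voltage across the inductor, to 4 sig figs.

0.1659 V

X_L = ωL = 2629 Ω
X_C = 1/(ωC) = 32090 Ω
Net reactance X = X_L − X_C = -29460 Ω
Z = 4480 − j29460 Ω
|Z| = √(4480² + 29460²) = 29800 Ω
I = V/|Z| = 63.09 μA
V_L = I·|Z_L| = 6.309e-05 × 2629 = 0.1659 V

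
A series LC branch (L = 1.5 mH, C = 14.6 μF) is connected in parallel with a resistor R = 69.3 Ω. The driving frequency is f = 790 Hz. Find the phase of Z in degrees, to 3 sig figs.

ω = 2πf = 4964 rad/s
X_L = ωL = 7.45 Ω
X_C = 1/(ωC) = 13.8 Ω
Branch 1: Z₁ = R = 69.3 Ω
Branch 2 (series LC): Z₂ = j(X_L − X_C) = −j6.35 Ω
Parallel: Z = Z₁Z₂/(Z₁+Z₂), |Z| = 6.33 Ω, ∠Z = -84.8°

-84.8°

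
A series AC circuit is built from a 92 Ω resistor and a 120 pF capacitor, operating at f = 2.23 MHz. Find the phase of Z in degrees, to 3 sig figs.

ω = 2πf = 1.401e+07 rad/s
X_C = 1/(ωC) = 595 Ω
Z = 92.0 − j595 Ω
|Z| = √(92.0² + 595²) = 602 Ω
∠Z = arctan(-595/92.0) = -81.2°

-81.2°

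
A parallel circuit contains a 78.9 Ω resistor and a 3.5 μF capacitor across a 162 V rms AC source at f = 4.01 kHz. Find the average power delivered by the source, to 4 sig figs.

332.6 W

ω = 2πf = 25200 rad/s
X_C = 1/(ωC) = 11.34 Ω
Parallel: admittances add. Y = 1/R + jωC
Y = (0.01267 + j0.08818) S
|Y| = 0.08909 S → |Z| = 1/|Y| = 11.22 Ω, ∠Z = −∠Y = -81.82°
I = V/|Z| = 14.43 A
P = VI cos φ = 162 × 14.43 × cos(-81.82°) = 332.6 W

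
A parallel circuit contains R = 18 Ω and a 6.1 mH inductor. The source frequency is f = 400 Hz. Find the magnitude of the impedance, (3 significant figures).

11.7 Ω

ω = 2πf = 2513 rad/s
X_L = ωL = 15.3 Ω
Parallel: admittances add. Y = 1/R + 1/(jωL)
Y = (0.0556 − j0.0652) S
|Y| = 0.0857 S → |Z| = 1/|Y| = 11.7 Ω, ∠Z = −∠Y = 49.6°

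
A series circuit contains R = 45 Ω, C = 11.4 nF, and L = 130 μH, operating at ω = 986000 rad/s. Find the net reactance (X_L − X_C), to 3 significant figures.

39.2 Ω

X_L = ωL = 128 Ω
X_C = 1/(ωC) = 89.0 Ω
X = 128 − 89.0 = 39.2 Ω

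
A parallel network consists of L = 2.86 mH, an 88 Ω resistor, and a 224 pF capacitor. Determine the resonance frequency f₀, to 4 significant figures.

ω₀ = 1/√(LC) = 1/√(0.00286 × 2.24e-10) = 1.249e+06 rad/s
f₀ = ω₀/(2π) = 198.8 kHz

198.8 kHz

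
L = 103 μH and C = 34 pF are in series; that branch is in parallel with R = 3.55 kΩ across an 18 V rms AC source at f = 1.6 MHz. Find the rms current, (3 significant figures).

10.8 mA

ω = 2πf = 1.005e+07 rad/s
X_L = ωL = 1040 Ω
X_C = 1/(ωC) = 2930 Ω
Branch 1: Z₁ = R = 3550 Ω
Branch 2 (series LC): Z₂ = j(X_L − X_C) = −j1890 Ω
Parallel: Z = Z₁Z₂/(Z₁+Z₂), |Z| = 1670 Ω, ∠Z = -62.0°
I = V/|Z| = 18/1670 = 10.8 mA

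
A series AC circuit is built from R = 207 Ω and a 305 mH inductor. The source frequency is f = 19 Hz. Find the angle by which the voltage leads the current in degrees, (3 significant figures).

9.98°

ω = 2πf = 119.4 rad/s
X_L = ωL = 36.4 Ω
Z = 207 + j36.4 Ω
|Z| = √(207² + 36.4²) = 210 Ω
∠Z = arctan(36.4/207) = 9.98°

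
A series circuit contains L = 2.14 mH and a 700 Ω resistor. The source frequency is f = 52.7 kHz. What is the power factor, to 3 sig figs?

ω = 2πf = 331100 rad/s
X_L = ωL = 709 Ω
Z = 700 + j709 Ω
|Z| = √(700² + 709²) = 996 Ω
∠Z = arctan(709/700) = 45.4°
cos φ = cos(45.4°) = 0.703

0.703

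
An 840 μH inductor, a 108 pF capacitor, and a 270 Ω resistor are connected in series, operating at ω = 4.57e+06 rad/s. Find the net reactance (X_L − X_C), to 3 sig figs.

X_L = ωL = 3840 Ω
X_C = 1/(ωC) = 2030 Ω
X = 3840 − 2030 = 1810 Ω

1810 Ω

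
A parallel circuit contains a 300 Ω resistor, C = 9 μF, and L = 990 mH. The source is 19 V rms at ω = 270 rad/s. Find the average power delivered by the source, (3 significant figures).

1.20 W

X_L = ωL = 267 Ω
X_C = 1/(ωC) = 412 Ω
Parallel: admittances add. Y = 1/R + 1/(jωL) + jωC
Y = (0.00333 − j0.00131) S
|Y| = 0.00358 S → |Z| = 1/|Y| = 279 Ω, ∠Z = −∠Y = 21.5°
I = V/|Z| = 68.1 mA
P = VI cos φ = 19 × 0.0681 × cos(21.5°) = 1.20 W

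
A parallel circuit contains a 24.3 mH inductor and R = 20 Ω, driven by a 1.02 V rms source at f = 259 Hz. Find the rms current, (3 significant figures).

ω = 2πf = 1627 rad/s
X_L = ωL = 39.5 Ω
Parallel: admittances add. Y = 1/R + 1/(jωL)
Y = (0.0500 − j0.0253) S
|Y| = 0.0560 S → |Z| = 1/|Y| = 17.8 Ω, ∠Z = −∠Y = 26.8°
I = V/|Z| = 1.02/17.8 = 57.2 mA

57.2 mA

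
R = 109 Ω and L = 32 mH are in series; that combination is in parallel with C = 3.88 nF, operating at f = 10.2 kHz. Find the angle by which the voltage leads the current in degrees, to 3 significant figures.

ω = 2πf = 64090 rad/s
X_L = ωL = 2050 Ω
X_C = 1/(ωC) = 4020 Ω
Branch 1 (R+jX_L): Z₁ = 109 + j2050 Ω, |Z₁| = 2050 Ω
Branch 2 (−jX_C): Z₂ = −j4020 Ω
Parallel: Z = Z₁Z₂/(Z₁+Z₂), |Z| = 4180 Ω, ∠Z = 83.8°

83.8°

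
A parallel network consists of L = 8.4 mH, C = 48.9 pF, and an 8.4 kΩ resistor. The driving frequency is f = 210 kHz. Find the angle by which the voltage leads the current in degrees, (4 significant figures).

ω = 2πf = 1.319e+06 rad/s
X_L = ωL = 11080 Ω
X_C = 1/(ωC) = 15500 Ω
Parallel: admittances add. Y = 1/R + 1/(jωL) + jωC
Y = (0.0001190 − j2.57e-05) S
|Y| = 0.0001218 S → |Z| = 1/|Y| = 8211 Ω, ∠Z = −∠Y = 12.18°

12.18°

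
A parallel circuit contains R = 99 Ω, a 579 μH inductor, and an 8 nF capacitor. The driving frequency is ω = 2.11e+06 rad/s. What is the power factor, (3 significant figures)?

X_L = ωL = 1220 Ω
X_C = 1/(ωC) = 59.2 Ω
Parallel: admittances add. Y = 1/R + 1/(jωL) + jωC
Y = (0.0101 + j0.0161) S
|Y| = 0.0190 S → |Z| = 1/|Y| = 52.7 Ω, ∠Z = −∠Y = -57.8°
cos φ = cos(-57.8°) = 0.532

0.532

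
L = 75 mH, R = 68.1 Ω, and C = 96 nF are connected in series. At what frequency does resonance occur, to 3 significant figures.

ω₀ = 1/√(LC) = 1/√(0.075 × 9.6e-08) = 11790 rad/s
f₀ = ω₀/(2π) = 1.88 kHz

1.88 kHz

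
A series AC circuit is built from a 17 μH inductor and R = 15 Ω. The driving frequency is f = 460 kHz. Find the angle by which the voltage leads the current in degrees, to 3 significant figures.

73.0°

ω = 2πf = 2.89e+06 rad/s
X_L = ωL = 49.1 Ω
Z = 15.0 + j49.1 Ω
|Z| = √(15.0² + 49.1²) = 51.4 Ω
∠Z = arctan(49.1/15.0) = 73.0°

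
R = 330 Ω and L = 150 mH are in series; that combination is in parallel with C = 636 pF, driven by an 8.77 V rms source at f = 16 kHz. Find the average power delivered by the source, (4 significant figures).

ω = 2πf = 100500 rad/s
X_L = ωL = 15080 Ω
X_C = 1/(ωC) = 15640 Ω
Branch 1 (R+jX_L): Z₁ = 330.0 + j15080 Ω, |Z₁| = 15080 Ω
Branch 2 (−jX_C): Z₂ = −j15640 Ω
Parallel: Z = Z₁Z₂/(Z₁+Z₂), |Z| = 362700 Ω, ∠Z = 58.26°
I = V/|Z| = 24.18 μA
P = VI cos φ = 8.77 × 2.418e-05 × cos(58.26°) = 111.6 μW

111.6 μW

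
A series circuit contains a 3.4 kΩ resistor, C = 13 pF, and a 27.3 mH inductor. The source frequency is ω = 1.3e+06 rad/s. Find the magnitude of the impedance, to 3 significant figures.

X_L = ωL = 35500 Ω
X_C = 1/(ωC) = 59200 Ω
Net reactance X = X_L − X_C = -23700 Ω
Z = 3400 − j23700 Ω
|Z| = √(3400² + 23700²) = 23900 Ω

23900 Ω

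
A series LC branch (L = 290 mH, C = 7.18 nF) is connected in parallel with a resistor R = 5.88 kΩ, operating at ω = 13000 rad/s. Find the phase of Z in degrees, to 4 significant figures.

X_L = ωL = 3770 Ω
X_C = 1/(ωC) = 10710 Ω
Branch 1: Z₁ = R = 5880 Ω
Branch 2 (series LC): Z₂ = j(X_L − X_C) = −j6944 Ω
Parallel: Z = Z₁Z₂/(Z₁+Z₂), |Z| = 4487 Ω, ∠Z = -40.26°

-40.26°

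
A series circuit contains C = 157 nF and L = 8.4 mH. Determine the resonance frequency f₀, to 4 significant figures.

4.383 kHz

ω₀ = 1/√(LC) = 1/√(0.0084 × 1.57e-07) = 27540 rad/s
f₀ = ω₀/(2π) = 4.383 kHz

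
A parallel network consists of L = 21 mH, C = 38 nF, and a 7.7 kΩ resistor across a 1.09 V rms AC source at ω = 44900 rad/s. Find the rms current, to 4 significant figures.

717.8 μA

X_L = ωL = 942.9 Ω
X_C = 1/(ωC) = 586.1 Ω
Parallel: admittances add. Y = 1/R + 1/(jωL) + jωC
Y = (0.0001299 + j0.0006456) S
|Y| = 0.0006586 S → |Z| = 1/|Y| = 1518 Ω, ∠Z = −∠Y = -78.63°
I = V/|Z| = 1.09/1518 = 717.8 μA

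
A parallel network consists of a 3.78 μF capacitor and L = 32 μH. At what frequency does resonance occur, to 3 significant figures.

ω₀ = 1/√(LC) = 1/√(3.2e-05 × 3.78e-06) = 90920 rad/s
f₀ = ω₀/(2π) = 14.5 kHz

14.5 kHz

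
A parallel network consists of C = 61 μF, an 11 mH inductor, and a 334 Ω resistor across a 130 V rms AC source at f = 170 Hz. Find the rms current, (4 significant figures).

ω = 2πf = 1068 rad/s
X_L = ωL = 11.75 Ω
X_C = 1/(ωC) = 15.35 Ω
Parallel: admittances add. Y = 1/R + 1/(jωL) + jωC
Y = (0.002994 − j0.01995) S
|Y| = 0.02018 S → |Z| = 1/|Y| = 49.56 Ω, ∠Z = −∠Y = 81.47°
I = V/|Z| = 130/49.56 = 2.623 A

2.623 A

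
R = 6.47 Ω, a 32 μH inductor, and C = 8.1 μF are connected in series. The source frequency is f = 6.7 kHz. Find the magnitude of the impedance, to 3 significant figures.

ω = 2πf = 42100 rad/s
X_L = ωL = 1.35 Ω
X_C = 1/(ωC) = 2.93 Ω
Net reactance X = X_L − X_C = -1.59 Ω
Z = 6.47 − j1.59 Ω
|Z| = √(6.47² + 1.59²) = 6.66 Ω

6.66 Ω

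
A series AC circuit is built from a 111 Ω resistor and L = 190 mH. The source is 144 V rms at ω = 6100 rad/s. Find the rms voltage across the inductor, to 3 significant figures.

143 V

X_L = ωL = 1160 Ω
Z = 111 + j1160 Ω
|Z| = √(111² + 1160²) = 1160 Ω
I = V/|Z| = 124 mA
V_L = I·|Z_L| = 0.124 × 1160 = 143 V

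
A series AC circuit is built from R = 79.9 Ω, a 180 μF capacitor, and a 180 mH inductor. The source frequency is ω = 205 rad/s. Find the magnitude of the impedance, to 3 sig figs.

X_L = ωL = 36.9 Ω
X_C = 1/(ωC) = 27.1 Ω
Net reactance X = X_L − X_C = 9.80 Ω
Z = 79.9 + j9.80 Ω
|Z| = √(79.9² + 9.80²) = 80.5 Ω

80.5 Ω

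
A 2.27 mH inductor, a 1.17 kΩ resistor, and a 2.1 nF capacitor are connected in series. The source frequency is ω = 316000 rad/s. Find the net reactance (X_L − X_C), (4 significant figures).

X_L = ωL = 717.3 Ω
X_C = 1/(ωC) = 1507 Ω
X = 717.3 − 1507 = -789.6 Ω

-789.6 Ω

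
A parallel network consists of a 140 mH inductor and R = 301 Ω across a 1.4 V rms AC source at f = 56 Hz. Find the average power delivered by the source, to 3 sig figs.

ω = 2πf = 351.9 rad/s
X_L = ωL = 49.3 Ω
Parallel: admittances add. Y = 1/R + 1/(jωL)
Y = (0.00332 − j0.0203) S
|Y| = 0.0206 S → |Z| = 1/|Y| = 48.6 Ω, ∠Z = −∠Y = 80.7°
I = V/|Z| = 28.8 mA
P = VI cos φ = 1.4 × 0.0288 × cos(80.7°) = 6.51 mW

6.51 mW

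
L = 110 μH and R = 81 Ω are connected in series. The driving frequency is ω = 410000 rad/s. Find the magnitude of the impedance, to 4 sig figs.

92.71 Ω

X_L = ωL = 45.10 Ω
Z = 81.00 + j45.10 Ω
|Z| = √(81.00² + 45.10²) = 92.71 Ω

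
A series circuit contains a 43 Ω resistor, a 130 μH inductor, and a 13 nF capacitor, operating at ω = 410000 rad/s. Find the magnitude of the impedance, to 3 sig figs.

141 Ω

X_L = ωL = 53.3 Ω
X_C = 1/(ωC) = 188 Ω
Net reactance X = X_L − X_C = -134 Ω
Z = 43.0 − j134 Ω
|Z| = √(43.0² + 134²) = 141 Ω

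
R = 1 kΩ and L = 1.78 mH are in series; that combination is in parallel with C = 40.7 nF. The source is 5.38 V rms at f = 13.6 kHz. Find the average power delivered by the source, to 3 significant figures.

ω = 2πf = 85450 rad/s
X_L = ωL = 152 Ω
X_C = 1/(ωC) = 288 Ω
Branch 1 (R+jX_L): Z₁ = 1000 + j152 Ω, |Z₁| = 1010 Ω
Branch 2 (−jX_C): Z₂ = −j288 Ω
Parallel: Z = Z₁Z₂/(Z₁+Z₂), |Z| = 288 Ω, ∠Z = -73.6°
I = V/|Z| = 18.7 mA
P = VI cos φ = 5.38 × 0.0187 × cos(-73.6°) = 28.3 mW

28.3 mW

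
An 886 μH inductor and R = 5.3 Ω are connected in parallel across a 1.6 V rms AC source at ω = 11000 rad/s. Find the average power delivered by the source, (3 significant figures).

X_L = ωL = 9.75 Ω
Parallel: admittances add. Y = 1/R + 1/(jωL)
Y = (0.189 − j0.103) S
|Y| = 0.215 S → |Z| = 1/|Y| = 4.66 Ω, ∠Z = −∠Y = 28.5°
I = V/|Z| = 344 mA
P = VI cos φ = 1.6 × 0.344 × cos(28.5°) = 483 mW

483 mW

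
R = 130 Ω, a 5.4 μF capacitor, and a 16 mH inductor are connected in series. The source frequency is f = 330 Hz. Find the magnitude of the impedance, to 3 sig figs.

ω = 2πf = 2073 rad/s
X_L = ωL = 33.2 Ω
X_C = 1/(ωC) = 89.3 Ω
Net reactance X = X_L − X_C = -56.1 Ω
Z = 130 − j56.1 Ω
|Z| = √(130² + 56.1²) = 142 Ω

142 Ω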